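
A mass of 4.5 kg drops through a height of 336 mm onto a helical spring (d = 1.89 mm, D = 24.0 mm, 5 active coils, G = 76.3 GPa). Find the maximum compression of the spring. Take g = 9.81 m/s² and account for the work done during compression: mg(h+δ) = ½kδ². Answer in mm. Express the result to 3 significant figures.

157 mm

k = Gd⁴/(8D³N_a) = (76.3×10³)(1.89⁴)/(8·24.0³·5) = 1.7607 N/mm
W = mg = 4.5 × 9.81 = 44.145 N
½kδ² − Wδ − Wh = 0 → δ = (W + √(W² + 2kWh))/k
δ = (44.145 + √(1948.8 + 52231.1))/1.7607 = (44.145 + 232.77)/1.7607 = 157.28 mm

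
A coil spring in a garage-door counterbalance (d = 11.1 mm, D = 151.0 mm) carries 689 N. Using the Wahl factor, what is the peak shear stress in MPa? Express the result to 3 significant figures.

Spring index C = D/d = 151.0/11.1 = 13.6036
K_W = (4C−1)/(4C−4) + 0.615/C = 53.414/50.414 + 0.0452 = 1.1047
τ₀ = 8FD/(πd³) = 8·689·151.0/(π·11.1³) = 832312/4296.5 = 193.72 MPa
τ_max = K·τ₀ = 1.1047 × 193.72 = 214 MPa

214 MPa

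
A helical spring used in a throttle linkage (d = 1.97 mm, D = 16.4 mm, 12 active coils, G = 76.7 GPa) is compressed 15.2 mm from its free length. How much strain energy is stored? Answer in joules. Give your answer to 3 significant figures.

0.315 J

k = Gd⁴/(8D³N_a) = (76.7×10³)(1.97⁴)/(8·16.4³·12) = 2.7281 N/mm
U = ½kδ² = 0.5 × 2.7281 × 15.2² = 315.15 N·mm = 0.31515 J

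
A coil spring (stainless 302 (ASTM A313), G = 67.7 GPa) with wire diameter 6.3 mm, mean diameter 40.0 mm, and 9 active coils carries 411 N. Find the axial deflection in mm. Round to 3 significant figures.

k = Gd⁴/(8D³N_a) = (67.7×10³)(6.3⁴)/(8·40.0³·9) = 23.144 N/mm
δ = F/k = 411 / 23.144 = 17.758 mm

17.8 mm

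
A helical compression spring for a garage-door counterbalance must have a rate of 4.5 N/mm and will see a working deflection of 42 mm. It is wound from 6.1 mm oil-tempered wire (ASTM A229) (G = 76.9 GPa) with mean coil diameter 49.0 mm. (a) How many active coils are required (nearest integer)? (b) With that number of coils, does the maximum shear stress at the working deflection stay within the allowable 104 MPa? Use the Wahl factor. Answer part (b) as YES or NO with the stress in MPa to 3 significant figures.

N_a = Gd⁴/(8D³k) = (76.9×10³)(6.1⁴)/(8·49.0³·4.5) = 25.14 → N_a = 25
Actual rate k = Gd⁴/(8D³·25) = 4.5251 N/mm
Working load F = kδ = 4.5251·42 = 190.05 N
C = 49.0/6.1 = 8.0328; K_W = (4C−1)/(4C−4)+0.615/C = 1.1832
τ_max = K_W·8FD/(πd³) = 1.1832·104.48 = 123.62 MPa
τ_max > 104 MPa → exceeds allowable

(a) 25 coils; (b) NO, τ_max = 124 MPa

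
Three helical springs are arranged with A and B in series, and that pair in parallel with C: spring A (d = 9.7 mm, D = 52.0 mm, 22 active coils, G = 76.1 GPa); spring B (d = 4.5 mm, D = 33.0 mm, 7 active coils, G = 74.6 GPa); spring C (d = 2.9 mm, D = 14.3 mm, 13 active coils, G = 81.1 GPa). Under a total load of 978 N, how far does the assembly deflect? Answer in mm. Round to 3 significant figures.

k_A = Gd⁴/(8D³N_a) = (76.1×10³)(9.7⁴)/(8·52.0³·22) = 27.224 N/mm
k_B = Gd⁴/(8D³N_a) = (74.6×10³)(4.5⁴)/(8·33.0³·7) = 15.201 N/mm
k_C = Gd⁴/(8D³N_a) = (81.1×10³)(2.9⁴)/(8·14.3³·13) = 18.861 N/mm
Springs A,B series: k_AB = 1/(1/27.224+1/15.201) = 9.7542 N/mm; parallel with C: k_eq = 9.7542+18.861 = 28.616 N/mm
δ = F/k_eq = 978/28.616 = 34.177 mm

34.2 mm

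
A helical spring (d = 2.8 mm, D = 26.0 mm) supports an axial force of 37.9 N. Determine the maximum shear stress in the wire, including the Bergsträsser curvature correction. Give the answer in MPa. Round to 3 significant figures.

Spring index C = D/d = 26.0/2.8 = 9.2857
K_B = (4C+2)/(4C−3) = 39.143/34.143 = 1.1464
τ₀ = 8FD/(πd³) = 8·37.9·26.0/(π·2.8³) = 7883.2/68.964 = 114.31 MPa
τ_max = K·τ₀ = 1.1464 × 114.31 = 131.05 MPa

131 MPa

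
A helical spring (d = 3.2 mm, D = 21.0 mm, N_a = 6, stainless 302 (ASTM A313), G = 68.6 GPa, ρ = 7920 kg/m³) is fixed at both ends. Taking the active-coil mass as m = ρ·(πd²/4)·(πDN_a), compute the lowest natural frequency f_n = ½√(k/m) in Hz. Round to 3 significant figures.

401 Hz

k = Gd⁴/(8D³N_a) = (68.6×10³)(3.2⁴)/(8·21.0³·6) = 16.182 N/mm = 16182 N/m
Wire length L = πDN_a = π·21.0·6 = 395.84 mm
m = ρ·(πd²/4)·L = 7920 × 8.0425×10⁻⁶ m² × 0.39584 m = 0.025214 kg
f_n = ½√(k/m) = 0.5·√(16182/0.025214) = 0.5·√(6.4178e+05) = 400.56 Hz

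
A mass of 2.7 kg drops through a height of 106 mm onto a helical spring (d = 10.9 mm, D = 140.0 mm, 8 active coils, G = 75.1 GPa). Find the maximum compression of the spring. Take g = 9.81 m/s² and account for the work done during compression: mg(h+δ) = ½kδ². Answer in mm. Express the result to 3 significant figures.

35.2 mm

k = Gd⁴/(8D³N_a) = (75.1×10³)(10.9⁴)/(8·140.0³·8) = 6.0365 N/mm
W = mg = 2.7 × 9.81 = 26.487 N
½kδ² − Wδ − Wh = 0 → δ = (W + √(W² + 2kWh))/k
δ = (26.487 + √(701.56 + 33896.2))/6.0365 = (26.487 + 186)/6.0365 = 35.201 mm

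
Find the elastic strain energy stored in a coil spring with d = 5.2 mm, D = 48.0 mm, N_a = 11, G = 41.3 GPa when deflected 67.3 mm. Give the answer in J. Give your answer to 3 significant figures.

k = Gd⁴/(8D³N_a) = (41.3×10³)(5.2⁴)/(8·48.0³·11) = 3.1028 N/mm
U = ½kδ² = 0.5 × 3.1028 × 67.3² = 7026.8 N·mm = 7.0268 J

7.03 J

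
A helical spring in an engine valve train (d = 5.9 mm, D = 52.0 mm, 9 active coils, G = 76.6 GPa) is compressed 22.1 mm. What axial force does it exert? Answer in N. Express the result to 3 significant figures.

k = Gd⁴/(8D³N_a) = (76.6×10³)(5.9⁴)/(8·52.0³·9) = 9.1684 N/mm
F = k·δ = 9.1684 × 22.1 = 202.62 N

203 N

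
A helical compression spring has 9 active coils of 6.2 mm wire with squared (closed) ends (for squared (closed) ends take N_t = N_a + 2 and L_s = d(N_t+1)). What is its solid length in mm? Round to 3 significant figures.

squared (closed) ends: N_t = N_a + 2 = 9 + 2 = 11
L_s = d·(N_t+1) = 6.2 × 12 = 74.4 mm

74.4 mm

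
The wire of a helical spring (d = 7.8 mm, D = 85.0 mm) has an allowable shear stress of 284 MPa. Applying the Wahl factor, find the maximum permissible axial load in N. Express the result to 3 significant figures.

C = D/d = 85.0/7.8 = 10.8974
K_W = (4C−1)/(4C−4) + 0.615/C = 42.590/39.590 + 0.0564 = 1.1322
τ_max = K·8FD/(πd³) → F_max = τ_allow·πd³/(8DK)
F_max = 284·π·7.8³/(8·85.0·1.1322) = 4.234e+05/769.9 = 549.94 N

550 N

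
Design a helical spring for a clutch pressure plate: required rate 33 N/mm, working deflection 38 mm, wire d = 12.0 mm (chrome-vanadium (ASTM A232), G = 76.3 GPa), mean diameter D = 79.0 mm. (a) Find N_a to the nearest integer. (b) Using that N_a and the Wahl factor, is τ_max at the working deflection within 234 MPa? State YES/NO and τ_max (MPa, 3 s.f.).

(a) 12 coils; (b) YES, τ_max = 182 MPa

N_a = Gd⁴/(8D³k) = (76.3×10³)(12.0⁴)/(8·79.0³·33) = 12.16 → N_a = 12
Actual rate k = Gd⁴/(8D³·12) = 33.427 N/mm
Working load F = kδ = 33.427·38 = 1270.2 N
C = 79.0/12.0 = 6.5833; K_W = (4C−1)/(4C−4)+0.615/C = 1.2277
τ_max = K_W·8FD/(πd³) = 1.2277·147.88 = 181.56 MPa
τ_max ≤ 234 MPa → acceptable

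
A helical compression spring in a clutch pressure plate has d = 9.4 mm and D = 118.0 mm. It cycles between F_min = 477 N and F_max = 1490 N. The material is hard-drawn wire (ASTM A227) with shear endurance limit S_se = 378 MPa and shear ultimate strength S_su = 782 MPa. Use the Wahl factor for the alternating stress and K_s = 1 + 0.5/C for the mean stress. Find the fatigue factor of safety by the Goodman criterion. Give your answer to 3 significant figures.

0.987

C = D/d = 118.0/9.4 = 12.5532; K_W = (4C−1)/(4C−4)+0.615/C = 1.1139; K_s = 1+0.5/C = 1.0398
F_a = (F_max−F_min)/2 = 506.5 N; F_m = (F_max+F_min)/2 = 983.5 N
τ_a = K_W·8F_aD/(πd³) = 1.1139 × 183.24 = 204.11 MPa
τ_m = K_s·8F_mD/(πd³) = 1.0398 × 355.81 = 369.98 MPa
Goodman: 1/n_f = τ_a/S_se + τ_m/S_su = 204.11/378 + 369.98/782 = 0.53998 + 0.47312 = 1.0131
n_f = 1/1.0131 = 0.9871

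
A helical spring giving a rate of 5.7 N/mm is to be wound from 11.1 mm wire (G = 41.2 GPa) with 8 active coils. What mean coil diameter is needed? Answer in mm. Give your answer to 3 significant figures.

120 mm

D = (Gd⁴/(8N_a·k))^(1/3) = (41.2×10³·11.1⁴/(8·8·5.7))^(1/3)
  = (1.71449e+06)^(1/3) = 119.6864 mm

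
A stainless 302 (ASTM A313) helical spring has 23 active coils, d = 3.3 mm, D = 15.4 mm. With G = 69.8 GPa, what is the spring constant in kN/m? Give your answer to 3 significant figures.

k = Gd⁴/(8D³N_a) = (69.8×10³ × 3.3⁴) / (8 × 15.4³ × 23)
  = 8.27773e+06 / 672017 = 12.318 N/mm

12.3 kN/m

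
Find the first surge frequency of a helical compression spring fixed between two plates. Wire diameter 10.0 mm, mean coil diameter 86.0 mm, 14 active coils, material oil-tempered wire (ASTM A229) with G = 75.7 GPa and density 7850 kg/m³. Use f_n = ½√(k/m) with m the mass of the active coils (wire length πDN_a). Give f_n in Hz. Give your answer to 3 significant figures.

k = Gd⁴/(8D³N_a) = (75.7×10³)(10.0⁴)/(8·86.0³·14) = 10.626 N/mm = 10626 N/m
Wire length L = πDN_a = π·86.0·14 = 3782.5 mm
m = ρ·(πd²/4)·L = 7850 × 78.54×10⁻⁶ m² × 3.7825 m = 2.332 kg
f_n = ½√(k/m) = 0.5·√(10626/2.332) = 0.5·√(4556.7) = 33.752 Hz

33.8 Hz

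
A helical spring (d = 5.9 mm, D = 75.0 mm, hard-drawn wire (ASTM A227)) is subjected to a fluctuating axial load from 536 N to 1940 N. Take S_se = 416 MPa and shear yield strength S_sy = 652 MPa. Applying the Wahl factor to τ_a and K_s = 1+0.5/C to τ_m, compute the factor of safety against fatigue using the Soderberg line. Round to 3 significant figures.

0.279

C = D/d = 75.0/5.9 = 12.7119; K_W = (4C−1)/(4C−4)+0.615/C = 1.1124; K_s = 1+0.5/C = 1.0393
F_a = (F_max−F_min)/2 = 702 N; F_m = (F_max+F_min)/2 = 1238 N
τ_a = K_W·8F_aD/(πd³) = 1.1124 × 652.8 = 726.19 MPa
τ_m = K_s·8F_mD/(πd³) = 1.0393 × 1151.2 = 1196.5 MPa
Soderberg: 1/n_f = τ_a/S_se + τ_m/S_sy = 726.19/416 + 1196.5/652 = 1.74565 + 1.83516 = 3.5808
n_f = 1/3.5808 = 0.2793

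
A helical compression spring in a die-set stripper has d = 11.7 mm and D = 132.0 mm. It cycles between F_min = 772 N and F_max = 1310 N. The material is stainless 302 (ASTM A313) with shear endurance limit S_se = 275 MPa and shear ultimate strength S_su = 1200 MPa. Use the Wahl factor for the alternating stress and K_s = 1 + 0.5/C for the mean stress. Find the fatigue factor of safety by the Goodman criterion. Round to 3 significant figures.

C = D/d = 132.0/11.7 = 11.2821; K_W = (4C−1)/(4C−4)+0.615/C = 1.1275; K_s = 1+0.5/C = 1.0443
F_a = (F_max−F_min)/2 = 269 N; F_m = (F_max+F_min)/2 = 1041 N
τ_a = K_W·8F_aD/(πd³) = 1.1275 × 56.456 = 63.651 MPa
τ_m = K_s·8F_mD/(πd³) = 1.0443 × 218.48 = 228.16 MPa
Goodman: 1/n_f = τ_a/S_se + τ_m/S_su = 63.651/275 + 228.16/1200 = 0.23146 + 0.19013 = 0.42159
n_f = 1/0.42159 = 2.372

2.37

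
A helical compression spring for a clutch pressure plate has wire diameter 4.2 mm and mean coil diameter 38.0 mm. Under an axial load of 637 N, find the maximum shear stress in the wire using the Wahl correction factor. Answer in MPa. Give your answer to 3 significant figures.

966 MPa

Spring index C = D/d = 38.0/4.2 = 9.0476
K_W = (4C−1)/(4C−4) + 0.615/C = 35.190/32.190 + 0.0680 = 1.1612
τ₀ = 8FD/(πd³) = 8·637·38.0/(π·4.2³) = 193648/232.75 = 831.98 MPa
τ_max = K·τ₀ = 1.1612 × 831.98 = 966.07 MPa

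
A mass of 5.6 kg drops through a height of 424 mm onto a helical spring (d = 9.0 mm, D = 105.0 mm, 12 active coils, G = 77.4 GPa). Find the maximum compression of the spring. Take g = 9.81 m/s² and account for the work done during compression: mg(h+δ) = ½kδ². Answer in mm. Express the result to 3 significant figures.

114 mm

k = Gd⁴/(8D³N_a) = (77.4×10³)(9.0⁴)/(8·105.0³·12) = 4.5695 N/mm
W = mg = 5.6 × 9.81 = 54.936 N
½kδ² − Wδ − Wh = 0 → δ = (W + √(W² + 2kWh))/k
δ = (54.936 + √(3018 + 212875))/4.5695 = (54.936 + 464.64)/4.5695 = 113.71 mm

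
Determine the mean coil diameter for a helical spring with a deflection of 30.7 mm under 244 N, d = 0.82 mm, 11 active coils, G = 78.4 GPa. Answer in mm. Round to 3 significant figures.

3.70 mm

Required rate k = F/δ = 244/30.7 = 7.9479 N/mm
D = (Gd⁴/(8N_a·k))^(1/3) = (78.4×10³·0.82⁴/(8·11·7.9479))^(1/3)
  = (50.6801)^(1/3) = 3.7007 mm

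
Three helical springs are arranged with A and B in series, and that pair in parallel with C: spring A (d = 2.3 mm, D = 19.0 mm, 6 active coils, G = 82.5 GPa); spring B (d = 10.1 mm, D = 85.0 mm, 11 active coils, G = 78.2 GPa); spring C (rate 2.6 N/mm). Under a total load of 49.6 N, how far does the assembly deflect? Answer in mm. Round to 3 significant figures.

k_A = Gd⁴/(8D³N_a) = (82.5×10³)(2.3⁴)/(8·19.0³·6) = 7.0123 N/mm
k_B = Gd⁴/(8D³N_a) = (78.2×10³)(10.1⁴)/(8·85.0³·11) = 15.057 N/mm
Springs A,B series: k_AB = 1/(1/7.0123+1/15.057) = 4.7843 N/mm; parallel with C: k_eq = 4.7843+2.6 = 7.3843 N/mm
δ = F/k_eq = 49.6/7.3843 = 6.717 mm

6.72 mm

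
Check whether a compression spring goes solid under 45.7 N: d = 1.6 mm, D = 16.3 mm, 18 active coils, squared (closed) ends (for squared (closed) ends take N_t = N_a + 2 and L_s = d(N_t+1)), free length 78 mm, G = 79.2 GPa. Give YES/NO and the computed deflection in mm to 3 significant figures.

k = Gd⁴/(8D³N_a) = (79.2×10³)(1.6⁴)/(8·16.3³·18) = 0.8323 N/mm
N_t = 20; L_s = 1.6·21 = 33.6 mm; δ_solid = L₀ − L_s = 78 − 33.6 = 44.4 mm
δ = F/k = 45.7/0.8323 = 54.908 mm
δ ≥ δ_solid → spring goes solid

YES, δ = 54.9 mm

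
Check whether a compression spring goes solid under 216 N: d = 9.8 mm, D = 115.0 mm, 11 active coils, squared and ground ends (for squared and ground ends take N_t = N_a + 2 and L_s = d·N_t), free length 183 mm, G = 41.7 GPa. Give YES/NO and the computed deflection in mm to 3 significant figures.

YES, δ = 75.2 mm

k = Gd⁴/(8D³N_a) = (41.7×10³)(9.8⁴)/(8·115.0³·11) = 2.8739 N/mm
N_t = 13; L_s = 9.8·13 = 127.4 mm; δ_solid = L₀ − L_s = 183 − 127.4 = 55.6 mm
δ = F/k = 216/2.8739 = 75.16 mm
δ ≥ δ_solid → spring goes solid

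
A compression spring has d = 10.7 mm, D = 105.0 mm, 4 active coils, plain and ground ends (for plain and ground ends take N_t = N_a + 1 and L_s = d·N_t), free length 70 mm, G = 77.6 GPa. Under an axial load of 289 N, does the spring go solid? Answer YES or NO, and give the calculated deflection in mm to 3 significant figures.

NO, δ = 10.5 mm

k = Gd⁴/(8D³N_a) = (77.6×10³)(10.7⁴)/(8·105.0³·4) = 27.459 N/mm
N_t = 5; L_s = 10.7·5 = 53.5 mm; δ_solid = L₀ − L_s = 70 − 53.5 = 16.5 mm
δ = F/k = 289/27.459 = 10.525 mm
δ < δ_solid → spring does not go solid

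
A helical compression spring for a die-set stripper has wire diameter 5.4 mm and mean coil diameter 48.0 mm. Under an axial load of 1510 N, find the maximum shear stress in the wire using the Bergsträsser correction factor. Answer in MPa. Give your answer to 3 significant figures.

1350 MPa

Spring index C = D/d = 48.0/5.4 = 8.8889
K_B = (4C+2)/(4C−3) = 37.556/32.556 = 1.1536
τ₀ = 8FD/(πd³) = 8·1510·48.0/(π·5.4³) = 579840/494.69 = 1172.1 MPa
τ_max = K·τ₀ = 1.1536 × 1172.1 = 1352.2 MPa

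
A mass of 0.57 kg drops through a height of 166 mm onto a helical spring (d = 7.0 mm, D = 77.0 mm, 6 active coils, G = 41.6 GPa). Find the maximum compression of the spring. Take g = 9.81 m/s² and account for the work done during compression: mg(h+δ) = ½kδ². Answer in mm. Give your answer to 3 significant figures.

21.4 mm

k = Gd⁴/(8D³N_a) = (41.6×10³)(7.0⁴)/(8·77.0³·6) = 4.558 N/mm
W = mg = 0.57 × 9.81 = 5.5917 N
½kδ² − Wδ − Wh = 0 → δ = (W + √(W² + 2kWh))/k
δ = (5.5917 + √(31.267 + 8461.63))/4.558 = (5.5917 + 92.157)/4.558 = 21.446 mm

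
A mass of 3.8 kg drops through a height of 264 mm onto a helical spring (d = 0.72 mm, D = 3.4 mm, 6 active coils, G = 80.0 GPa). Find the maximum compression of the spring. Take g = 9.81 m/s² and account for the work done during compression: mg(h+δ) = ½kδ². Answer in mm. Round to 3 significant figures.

k = Gd⁴/(8D³N_a) = (80.0×10³)(0.72⁴)/(8·3.4³·6) = 11.396 N/mm
W = mg = 3.8 × 9.81 = 37.278 N
½kδ² − Wδ − Wh = 0 → δ = (W + √(W² + 2kWh))/k
δ = (37.278 + √(1389.6 + 224300))/11.396 = (37.278 + 475.07)/11.396 = 44.959 mm

45.0 mm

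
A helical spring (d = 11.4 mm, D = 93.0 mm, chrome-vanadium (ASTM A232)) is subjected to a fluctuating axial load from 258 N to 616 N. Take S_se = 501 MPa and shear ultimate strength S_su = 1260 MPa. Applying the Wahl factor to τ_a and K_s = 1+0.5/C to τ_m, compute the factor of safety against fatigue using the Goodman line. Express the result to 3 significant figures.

7.92

C = D/d = 93.0/11.4 = 8.1579; K_W = (4C−1)/(4C−4)+0.615/C = 1.1802; K_s = 1+0.5/C = 1.0613
F_a = (F_max−F_min)/2 = 179 N; F_m = (F_max+F_min)/2 = 437 N
τ_a = K_W·8F_aD/(πd³) = 1.1802 × 28.613 = 33.768 MPa
τ_m = K_s·8F_mD/(πd³) = 1.0613 × 69.854 = 74.135 MPa
Goodman: 1/n_f = τ_a/S_se + τ_m/S_su = 33.768/501 + 74.135/1260 = 0.06740 + 0.05884 = 0.12624
n_f = 1/0.12624 = 7.922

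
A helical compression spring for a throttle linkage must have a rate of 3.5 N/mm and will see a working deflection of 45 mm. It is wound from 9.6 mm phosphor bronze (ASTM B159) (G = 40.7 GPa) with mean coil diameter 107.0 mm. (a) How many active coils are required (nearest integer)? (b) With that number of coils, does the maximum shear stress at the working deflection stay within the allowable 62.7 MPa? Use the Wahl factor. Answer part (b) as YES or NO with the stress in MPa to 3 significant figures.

N_a = Gd⁴/(8D³k) = (40.7×10³)(9.6⁴)/(8·107.0³·3.5) = 10.08 → N_a = 10
Actual rate k = Gd⁴/(8D³·10) = 3.5273 N/mm
Working load F = kδ = 3.5273·45 = 158.73 N
C = 107.0/9.6 = 11.1458; K_W = (4C−1)/(4C−4)+0.615/C = 1.1291
τ_max = K_W·8FD/(πd³) = 1.1291·48.883 = 55.194 MPa
τ_max ≤ 62.7 MPa → acceptable

(a) 10 coils; (b) YES, τ_max = 55.2 MPa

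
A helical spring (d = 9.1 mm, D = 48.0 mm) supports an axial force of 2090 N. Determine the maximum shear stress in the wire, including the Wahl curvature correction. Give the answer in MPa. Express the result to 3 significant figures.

438 MPa

Spring index C = D/d = 48.0/9.1 = 5.2747
K_W = (4C−1)/(4C−4) + 0.615/C = 20.099/17.099 + 0.1166 = 1.2920
τ₀ = 8FD/(πd³) = 8·2090·48.0/(π·9.1³) = 802560/2367.4 = 339 MPa
τ_max = K·τ₀ = 1.2920 × 339 = 438.01 MPa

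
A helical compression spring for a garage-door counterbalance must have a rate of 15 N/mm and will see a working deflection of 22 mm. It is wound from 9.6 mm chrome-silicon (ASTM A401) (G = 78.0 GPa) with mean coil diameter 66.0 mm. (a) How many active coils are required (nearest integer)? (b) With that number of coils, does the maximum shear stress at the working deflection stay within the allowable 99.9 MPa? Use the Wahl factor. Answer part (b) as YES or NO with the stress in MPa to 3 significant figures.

(a) 19 coils; (b) YES, τ_max = 77.1 MPa

N_a = Gd⁴/(8D³k) = (78.0×10³)(9.6⁴)/(8·66.0³·15) = 19.2 → N_a = 19
Actual rate k = Gd⁴/(8D³·19) = 15.16 N/mm
Working load F = kδ = 15.16·22 = 333.52 N
C = 66.0/9.6 = 6.8750; K_W = (4C−1)/(4C−4)+0.615/C = 1.2171
τ_max = K_W·8FD/(πd³) = 1.2171·63.357 = 77.113 MPa
τ_max ≤ 99.9 MPa → acceptable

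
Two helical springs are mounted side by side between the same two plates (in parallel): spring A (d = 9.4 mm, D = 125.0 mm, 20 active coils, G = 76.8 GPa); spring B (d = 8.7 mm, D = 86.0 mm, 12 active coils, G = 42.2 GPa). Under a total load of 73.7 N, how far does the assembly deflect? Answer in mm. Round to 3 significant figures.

k_A = Gd⁴/(8D³N_a) = (76.8×10³)(9.4⁴)/(8·125.0³·20) = 1.9188 N/mm
k_B = Gd⁴/(8D³N_a) = (42.2×10³)(8.7⁴)/(8·86.0³·12) = 3.9593 N/mm
Parallel: k_eq = 1.9188 + 3.9593 = 5.8781 N/mm
δ = F/k_eq = 73.7/5.8781 = 12.538 mm

12.5 mm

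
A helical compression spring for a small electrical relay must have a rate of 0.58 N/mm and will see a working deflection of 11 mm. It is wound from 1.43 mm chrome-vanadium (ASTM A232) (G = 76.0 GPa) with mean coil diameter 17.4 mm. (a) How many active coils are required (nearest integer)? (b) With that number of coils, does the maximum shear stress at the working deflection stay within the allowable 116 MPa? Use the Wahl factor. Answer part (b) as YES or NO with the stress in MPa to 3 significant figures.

N_a = Gd⁴/(8D³k) = (76.0×10³)(1.43⁴)/(8·17.4³·0.58) = 13 → N_a = 13
Actual rate k = Gd⁴/(8D³·13) = 0.58006 N/mm
Working load F = kδ = 0.58006·11 = 6.3807 N
C = 17.4/1.43 = 12.1678; K_W = (4C−1)/(4C−4)+0.615/C = 1.1177
τ_max = K_W·8FD/(πd³) = 1.1177·96.683 = 108.06 MPa
τ_max ≤ 116 MPa → acceptable

(a) 13 coils; (b) YES, τ_max = 108 MPa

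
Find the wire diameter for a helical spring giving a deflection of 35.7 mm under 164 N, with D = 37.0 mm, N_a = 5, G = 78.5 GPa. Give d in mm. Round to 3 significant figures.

3.30 mm

Required rate k = F/δ = 164/35.7 = 4.5938 N/mm
d = (8D³N_a·k / G)^(1/4) = (8·37.0³·5·4.5938 / (78.5×10³))^0.25
  = (118.57)^0.25 = 3.2998 mm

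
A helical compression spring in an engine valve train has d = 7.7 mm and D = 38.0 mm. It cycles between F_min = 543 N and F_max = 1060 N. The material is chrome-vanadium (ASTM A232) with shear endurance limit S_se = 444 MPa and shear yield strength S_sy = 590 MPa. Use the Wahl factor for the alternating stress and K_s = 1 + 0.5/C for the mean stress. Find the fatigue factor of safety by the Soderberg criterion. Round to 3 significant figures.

2.09

C = D/d = 38.0/7.7 = 4.9351; K_W = (4C−1)/(4C−4)+0.615/C = 1.3152; K_s = 1+0.5/C = 1.1013
F_a = (F_max−F_min)/2 = 258.5 N; F_m = (F_max+F_min)/2 = 801.5 N
τ_a = K_W·8F_aD/(πd³) = 1.3152 × 54.791 = 72.062 MPa
τ_m = K_s·8F_mD/(πd³) = 1.1013 × 169.89 = 187.1 MPa
Soderberg: 1/n_f = τ_a/S_se + τ_m/S_sy = 72.062/444 + 187.1/590 = 0.16230 + 0.31711 = 0.47942
n_f = 1/0.47942 = 2.086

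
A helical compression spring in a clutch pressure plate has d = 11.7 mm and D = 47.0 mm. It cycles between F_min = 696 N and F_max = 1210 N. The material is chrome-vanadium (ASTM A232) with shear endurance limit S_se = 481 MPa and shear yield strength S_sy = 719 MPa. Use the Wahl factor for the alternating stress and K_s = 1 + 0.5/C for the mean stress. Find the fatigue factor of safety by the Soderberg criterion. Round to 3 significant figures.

C = D/d = 47.0/11.7 = 4.0171; K_W = (4C−1)/(4C−4)+0.615/C = 1.4017; K_s = 1+0.5/C = 1.1245
F_a = (F_max−F_min)/2 = 257 N; F_m = (F_max+F_min)/2 = 953 N
τ_a = K_W·8F_aD/(πd³) = 1.4017 × 19.205 = 26.919 MPa
τ_m = K_s·8F_mD/(πd³) = 1.1245 × 71.215 = 80.079 MPa
Soderberg: 1/n_f = τ_a/S_se + τ_m/S_sy = 26.919/481 + 80.079/719 = 0.05597 + 0.11138 = 0.16734
n_f = 1/0.16734 = 5.976

5.98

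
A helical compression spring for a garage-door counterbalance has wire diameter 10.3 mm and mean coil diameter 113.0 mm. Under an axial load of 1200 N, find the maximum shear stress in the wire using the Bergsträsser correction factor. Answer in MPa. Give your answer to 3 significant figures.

Spring index C = D/d = 113.0/10.3 = 10.9709
K_B = (4C+2)/(4C−3) = 45.883/40.883 = 1.1223
τ₀ = 8FD/(πd³) = 8·1200·113.0/(π·10.3³) = 1.0848e+06/3432.9 = 316 MPa
τ_max = K·τ₀ = 1.1223 × 316 = 354.65 MPa

355 MPa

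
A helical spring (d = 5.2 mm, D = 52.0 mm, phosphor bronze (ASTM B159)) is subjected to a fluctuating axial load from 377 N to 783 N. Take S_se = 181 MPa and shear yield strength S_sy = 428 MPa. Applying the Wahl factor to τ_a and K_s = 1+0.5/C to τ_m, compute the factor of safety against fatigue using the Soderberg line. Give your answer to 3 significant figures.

0.392

C = D/d = 52.0/5.2 = 10.0000; K_W = (4C−1)/(4C−4)+0.615/C = 1.1448; K_s = 1+0.5/C = 1.0500
F_a = (F_max−F_min)/2 = 203 N; F_m = (F_max+F_min)/2 = 580 N
τ_a = K_W·8F_aD/(πd³) = 1.1448 × 191.17 = 218.86 MPa
τ_m = K_s·8F_mD/(πd³) = 1.0500 × 546.21 = 573.52 MPa
Soderberg: 1/n_f = τ_a/S_se + τ_m/S_sy = 218.86/181 + 573.52/428 = 1.20919 + 1.34001 = 2.5492
n_f = 1/2.5492 = 0.3923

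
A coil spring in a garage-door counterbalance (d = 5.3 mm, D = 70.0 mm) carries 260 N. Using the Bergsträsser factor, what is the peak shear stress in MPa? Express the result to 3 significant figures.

Spring index C = D/d = 70.0/5.3 = 13.2075
K_B = (4C+2)/(4C−3) = 54.830/49.830 = 1.1003
τ₀ = 8FD/(πd³) = 8·260·70.0/(π·5.3³) = 145600/467.71 = 311.3 MPa
τ_max = K·τ₀ = 1.1003 × 311.3 = 342.54 MPa

343 MPa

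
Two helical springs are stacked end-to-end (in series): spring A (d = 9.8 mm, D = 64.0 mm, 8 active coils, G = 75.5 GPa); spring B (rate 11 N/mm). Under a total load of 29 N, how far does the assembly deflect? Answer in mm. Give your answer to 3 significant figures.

k_A = Gd⁴/(8D³N_a) = (75.5×10³)(9.8⁴)/(8·64.0³·8) = 41.508 N/mm
Series: 1/k_eq = 1/41.508 + 1/11 = 0.115; k_eq = 8.6956 N/mm
δ = F/k_eq = 29/8.6956 = 3.335 mm

3.34 mm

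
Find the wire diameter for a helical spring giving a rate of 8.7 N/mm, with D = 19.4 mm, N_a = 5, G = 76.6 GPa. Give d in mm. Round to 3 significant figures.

2.40 mm

d = (8D³N_a·k / G)^(1/4) = (8·19.4³·5·8.7 / (76.6×10³))^0.25
  = (33.171)^0.25 = 2.3999 mm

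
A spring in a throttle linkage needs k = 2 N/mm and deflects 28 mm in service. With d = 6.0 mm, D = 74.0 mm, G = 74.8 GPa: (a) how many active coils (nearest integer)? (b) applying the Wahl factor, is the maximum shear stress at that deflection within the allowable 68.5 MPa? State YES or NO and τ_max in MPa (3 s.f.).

(a) 15 coils; (b) YES, τ_max = 54.3 MPa

N_a = Gd⁴/(8D³k) = (74.8×10³)(6.0⁴)/(8·74.0³·2) = 14.95 → N_a = 15
Actual rate k = Gd⁴/(8D³·15) = 1.9936 N/mm
Working load F = kδ = 1.9936·28 = 55.82 N
C = 74.0/6.0 = 12.3333; K_W = (4C−1)/(4C−4)+0.615/C = 1.1160
τ_max = K_W·8FD/(πd³) = 1.1160·48.697 = 54.348 MPa
τ_max ≤ 68.5 MPa → acceptable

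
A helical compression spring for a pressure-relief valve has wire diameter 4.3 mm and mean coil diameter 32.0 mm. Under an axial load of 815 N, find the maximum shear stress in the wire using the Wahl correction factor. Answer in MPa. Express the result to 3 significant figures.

1000 MPa

Spring index C = D/d = 32.0/4.3 = 7.4419
K_W = (4C−1)/(4C−4) + 0.615/C = 28.767/25.767 + 0.0826 = 1.1991
τ₀ = 8FD/(πd³) = 8·815·32.0/(π·4.3³) = 208640/249.78 = 835.3 MPa
τ_max = K·τ₀ = 1.1991 × 835.3 = 1001.6 MPa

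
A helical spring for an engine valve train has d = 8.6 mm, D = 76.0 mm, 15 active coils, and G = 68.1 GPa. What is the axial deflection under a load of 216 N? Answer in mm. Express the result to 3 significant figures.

k = Gd⁴/(8D³N_a) = (68.1×10³)(8.6⁴)/(8·76.0³·15) = 7.0716 N/mm
δ = F/k = 216 / 7.0716 = 30.545 mm

30.5 mm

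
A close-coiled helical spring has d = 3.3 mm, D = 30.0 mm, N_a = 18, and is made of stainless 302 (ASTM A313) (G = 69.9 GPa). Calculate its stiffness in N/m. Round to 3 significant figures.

k = Gd⁴/(8D³N_a) = (69.9×10³ × 3.3⁴) / (8 × 30.0³ × 18)
  = 8.28959e+06 / 3.888e+06 = 2.1321 N/mm = 2132.1 N/m

2130 N/m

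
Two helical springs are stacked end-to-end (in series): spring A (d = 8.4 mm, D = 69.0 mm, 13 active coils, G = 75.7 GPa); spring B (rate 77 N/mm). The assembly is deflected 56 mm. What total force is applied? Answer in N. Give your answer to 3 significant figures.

k_A = Gd⁴/(8D³N_a) = (75.7×10³)(8.4⁴)/(8·69.0³·13) = 11.031 N/mm
Series: 1/k_eq = 1/11.031 + 1/77 = 0.10364; k_eq = 9.6491 N/mm
F = k_eq·δ = 9.6491·56 = 540.35 N

540 N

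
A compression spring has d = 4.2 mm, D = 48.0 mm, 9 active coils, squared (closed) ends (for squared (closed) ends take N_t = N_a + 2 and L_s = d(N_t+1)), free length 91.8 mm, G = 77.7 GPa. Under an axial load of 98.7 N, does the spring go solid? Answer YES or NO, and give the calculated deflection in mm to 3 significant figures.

k = Gd⁴/(8D³N_a) = (77.7×10³)(4.2⁴)/(8·48.0³·9) = 3.0364 N/mm
N_t = 11; L_s = 4.2·12 = 50.4 mm; δ_solid = L₀ − L_s = 91.8 − 50.4 = 41.4 mm
δ = F/k = 98.7/3.0364 = 32.505 mm
δ < δ_solid → spring does not go solid

NO, δ = 32.5 mm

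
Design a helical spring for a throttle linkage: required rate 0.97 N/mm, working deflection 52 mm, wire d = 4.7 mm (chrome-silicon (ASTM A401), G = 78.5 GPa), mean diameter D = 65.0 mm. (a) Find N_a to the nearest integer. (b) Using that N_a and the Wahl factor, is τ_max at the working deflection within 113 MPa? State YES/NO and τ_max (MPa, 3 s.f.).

(a) 18 coils; (b) YES, τ_max = 88.6 MPa

N_a = Gd⁴/(8D³k) = (78.5×10³)(4.7⁴)/(8·65.0³·0.97) = 17.97 → N_a = 18
Actual rate k = Gd⁴/(8D³·18) = 0.96863 N/mm
Working load F = kδ = 0.96863·52 = 50.369 N
C = 65.0/4.7 = 13.8298; K_W = (4C−1)/(4C−4)+0.615/C = 1.1029
τ_max = K_W·8FD/(πd³) = 1.1029·80.301 = 88.566 MPa
τ_max ≤ 113 MPa → acceptable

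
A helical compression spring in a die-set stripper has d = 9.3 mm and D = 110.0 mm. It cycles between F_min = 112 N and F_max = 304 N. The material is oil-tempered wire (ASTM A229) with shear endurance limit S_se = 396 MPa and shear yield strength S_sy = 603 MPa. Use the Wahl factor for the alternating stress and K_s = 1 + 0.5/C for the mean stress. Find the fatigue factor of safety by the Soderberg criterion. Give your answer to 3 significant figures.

4.55

C = D/d = 110.0/9.3 = 11.8280; K_W = (4C−1)/(4C−4)+0.615/C = 1.1213; K_s = 1+0.5/C = 1.0423
F_a = (F_max−F_min)/2 = 96 N; F_m = (F_max+F_min)/2 = 208 N
τ_a = K_W·8F_aD/(πd³) = 1.1213 × 33.431 = 37.485 MPa
τ_m = K_s·8F_mD/(πd³) = 1.0423 × 72.435 = 75.497 MPa
Soderberg: 1/n_f = τ_a/S_se + τ_m/S_sy = 37.485/396 + 75.497/603 = 0.09466 + 0.12520 = 0.21986
n_f = 1/0.21986 = 4.548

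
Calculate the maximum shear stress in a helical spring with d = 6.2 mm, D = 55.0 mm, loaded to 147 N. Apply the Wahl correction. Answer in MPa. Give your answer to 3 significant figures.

101 MPa

Spring index C = D/d = 55.0/6.2 = 8.8710
K_W = (4C−1)/(4C−4) + 0.615/C = 34.484/31.484 + 0.0693 = 1.1646
τ₀ = 8FD/(πd³) = 8·147·55.0/(π·6.2³) = 64680/748.73 = 86.386 MPa
τ_max = K·τ₀ = 1.1646 × 86.386 = 100.61 MPa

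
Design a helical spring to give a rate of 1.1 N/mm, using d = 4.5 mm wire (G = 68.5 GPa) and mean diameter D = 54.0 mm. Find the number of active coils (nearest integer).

N_a = Gd⁴/(8D³k) = (68.5×10³ × 4.5⁴)/(8 × 54.0³ × 1.1)
    = 2.80893e+07 / 1.38568e+06 = 20.27 → 20 coils

20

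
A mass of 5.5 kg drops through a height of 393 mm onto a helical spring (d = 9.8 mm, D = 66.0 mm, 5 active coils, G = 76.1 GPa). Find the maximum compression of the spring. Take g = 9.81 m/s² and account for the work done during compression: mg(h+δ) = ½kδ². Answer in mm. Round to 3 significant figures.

27.3 mm

k = Gd⁴/(8D³N_a) = (76.1×10³)(9.8⁴)/(8·66.0³·5) = 61.038 N/mm
W = mg = 5.5 × 9.81 = 53.955 N
½kδ² − Wδ − Wh = 0 → δ = (W + √(W² + 2kWh))/k
δ = (53.955 + √(2911.1 + 2.58852e+06))/61.038 = (53.955 + 1609.8)/61.038 = 27.258 mm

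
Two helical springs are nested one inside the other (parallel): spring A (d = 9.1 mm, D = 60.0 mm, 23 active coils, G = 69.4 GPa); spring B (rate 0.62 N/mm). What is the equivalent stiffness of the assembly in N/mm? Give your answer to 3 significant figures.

12.6 N/mm

k_A = Gd⁴/(8D³N_a) = (69.4×10³)(9.1⁴)/(8·60.0³·23) = 11.974 N/mm
Parallel: k_eq = 11.974 + 0.62 = 12.594 N/mm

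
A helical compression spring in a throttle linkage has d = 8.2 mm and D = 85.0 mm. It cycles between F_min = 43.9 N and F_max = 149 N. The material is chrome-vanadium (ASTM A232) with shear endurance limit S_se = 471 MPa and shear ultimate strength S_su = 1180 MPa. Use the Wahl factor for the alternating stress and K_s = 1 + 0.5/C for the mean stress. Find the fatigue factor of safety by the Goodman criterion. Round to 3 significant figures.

12.0

C = D/d = 85.0/8.2 = 10.3659; K_W = (4C−1)/(4C−4)+0.615/C = 1.1394; K_s = 1+0.5/C = 1.0482
F_a = (F_max−F_min)/2 = 52.55 N; F_m = (F_max+F_min)/2 = 96.45 N
τ_a = K_W·8F_aD/(πd³) = 1.1394 × 20.63 = 23.505 MPa
τ_m = K_s·8F_mD/(πd³) = 1.0482 × 37.863 = 39.69 MPa
Goodman: 1/n_f = τ_a/S_se + τ_m/S_su = 23.505/471 + 39.69/1180 = 0.04991 + 0.03364 = 0.083541
n_f = 1/0.083541 = 11.97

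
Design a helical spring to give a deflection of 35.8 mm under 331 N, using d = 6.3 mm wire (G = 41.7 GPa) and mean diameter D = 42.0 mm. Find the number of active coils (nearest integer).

Required rate k = F/δ = 331/35.8 = 9.2458 N/mm
N_a = Gd⁴/(8D³k) = (41.7×10³ × 6.3⁴)/(8 × 42.0³ × 9.2458)
    = 6.56898e+07 / 5.48003e+06 = 11.99 → 12 coils

12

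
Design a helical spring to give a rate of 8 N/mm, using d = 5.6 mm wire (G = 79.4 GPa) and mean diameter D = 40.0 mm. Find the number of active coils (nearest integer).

19

N_a = Gd⁴/(8D³k) = (79.4×10³ × 5.6⁴)/(8 × 40.0³ × 8)
    = 7.80859e+07 / 4.096e+06 = 19.06 → 19 coils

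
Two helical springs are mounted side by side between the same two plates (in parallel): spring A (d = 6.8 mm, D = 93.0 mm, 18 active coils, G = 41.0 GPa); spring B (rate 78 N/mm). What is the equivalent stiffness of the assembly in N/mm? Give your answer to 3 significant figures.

78.8 N/mm

k_A = Gd⁴/(8D³N_a) = (41.0×10³)(6.8⁴)/(8·93.0³·18) = 0.75685 N/mm
Parallel: k_eq = 0.75685 + 78 = 78.757 N/mm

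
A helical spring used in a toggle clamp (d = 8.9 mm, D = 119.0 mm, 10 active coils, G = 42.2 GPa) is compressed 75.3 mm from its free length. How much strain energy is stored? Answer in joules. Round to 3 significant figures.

5.57 J

k = Gd⁴/(8D³N_a) = (42.2×10³)(8.9⁴)/(8·119.0³·10) = 1.964 N/mm
U = ½kδ² = 0.5 × 1.964 × 75.3² = 5568 N·mm = 5.568 J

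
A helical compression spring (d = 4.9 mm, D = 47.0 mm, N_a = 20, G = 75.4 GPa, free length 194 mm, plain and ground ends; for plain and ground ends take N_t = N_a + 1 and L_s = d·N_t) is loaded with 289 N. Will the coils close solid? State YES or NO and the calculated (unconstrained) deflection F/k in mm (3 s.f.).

k = Gd⁴/(8D³N_a) = (75.4×10³)(4.9⁴)/(8·47.0³·20) = 2.6166 N/mm
N_t = 21; L_s = 4.9·21 = 102.9 mm; δ_solid = L₀ − L_s = 194 − 102.9 = 91.1 mm
δ = F/k = 289/2.6166 = 110.45 mm
δ ≥ δ_solid → spring goes solid

YES, δ = 110 mm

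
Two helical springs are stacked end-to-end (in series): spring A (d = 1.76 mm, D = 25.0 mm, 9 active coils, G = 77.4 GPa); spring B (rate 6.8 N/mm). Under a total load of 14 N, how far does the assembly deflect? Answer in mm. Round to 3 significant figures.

23.3 mm

k_A = Gd⁴/(8D³N_a) = (77.4×10³)(1.76⁴)/(8·25.0³·9) = 0.66014 N/mm
Series: 1/k_eq = 1/0.66014 + 1/6.8 = 1.6619; k_eq = 0.60173 N/mm
δ = F/k_eq = 14/0.60173 = 23.266 mm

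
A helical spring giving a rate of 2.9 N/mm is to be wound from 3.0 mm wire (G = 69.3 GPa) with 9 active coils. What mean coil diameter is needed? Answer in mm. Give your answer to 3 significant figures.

D = (Gd⁴/(8N_a·k))^(1/3) = (69.3×10³·3.0⁴/(8·9·2.9))^(1/3)
  = (26883.6)^(1/3) = 29.9568 mm

30.0 mm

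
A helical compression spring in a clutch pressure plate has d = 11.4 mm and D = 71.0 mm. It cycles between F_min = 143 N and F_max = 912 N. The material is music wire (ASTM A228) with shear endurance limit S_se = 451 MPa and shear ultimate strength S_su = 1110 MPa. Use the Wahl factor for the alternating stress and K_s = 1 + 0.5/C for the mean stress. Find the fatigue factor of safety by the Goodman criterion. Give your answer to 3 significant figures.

C = D/d = 71.0/11.4 = 6.2281; K_W = (4C−1)/(4C−4)+0.615/C = 1.2422; K_s = 1+0.5/C = 1.0803
F_a = (F_max−F_min)/2 = 384.5 N; F_m = (F_max+F_min)/2 = 527.5 N
τ_a = K_W·8F_aD/(πd³) = 1.2422 × 46.922 = 58.287 MPa
τ_m = K_s·8F_mD/(πd³) = 1.0803 × 64.373 = 69.541 MPa
Goodman: 1/n_f = τ_a/S_se + τ_m/S_su = 58.287/451 + 69.541/1110 = 0.12924 + 0.06265 = 0.19189
n_f = 1/0.19189 = 5.211

5.21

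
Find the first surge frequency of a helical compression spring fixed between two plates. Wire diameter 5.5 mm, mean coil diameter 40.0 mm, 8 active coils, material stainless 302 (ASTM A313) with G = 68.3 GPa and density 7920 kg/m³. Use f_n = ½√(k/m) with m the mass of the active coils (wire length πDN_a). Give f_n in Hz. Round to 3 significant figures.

142 Hz

k = Gd⁴/(8D³N_a) = (68.3×10³)(5.5⁴)/(8·40.0³·8) = 15.258 N/mm = 15258 N/m
Wire length L = πDN_a = π·40.0·8 = 1005.3 mm
m = ρ·(πd²/4)·L = 7920 × 23.758×10⁻⁶ m² × 1.0053 m = 0.18916 kg
f_n = ½√(k/m) = 0.5·√(15258/0.18916) = 0.5·√(80662) = 142.01 Hz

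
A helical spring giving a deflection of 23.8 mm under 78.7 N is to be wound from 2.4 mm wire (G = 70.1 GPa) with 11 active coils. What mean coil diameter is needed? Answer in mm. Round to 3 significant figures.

Required rate k = F/δ = 78.7/23.8 = 3.3067 N/mm
D = (Gd⁴/(8N_a·k))^(1/3) = (70.1×10³·2.4⁴/(8·11·3.3067))^(1/3)
  = (7992.5)^(1/3) = 19.9937 mm

20.0 mm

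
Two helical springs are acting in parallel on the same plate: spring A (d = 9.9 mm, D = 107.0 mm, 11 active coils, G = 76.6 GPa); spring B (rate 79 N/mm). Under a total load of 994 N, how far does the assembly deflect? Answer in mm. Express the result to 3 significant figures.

k_A = Gd⁴/(8D³N_a) = (76.6×10³)(9.9⁴)/(8·107.0³·11) = 6.8255 N/mm
Parallel: k_eq = 6.8255 + 79 = 85.826 N/mm
δ = F/k_eq = 994/85.826 = 11.582 mm

11.6 mm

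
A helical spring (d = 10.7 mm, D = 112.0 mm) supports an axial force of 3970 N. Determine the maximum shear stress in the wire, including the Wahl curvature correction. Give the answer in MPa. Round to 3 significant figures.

1050 MPa

Spring index C = D/d = 112.0/10.7 = 10.4673
K_W = (4C−1)/(4C−4) + 0.615/C = 40.869/37.869 + 0.0588 = 1.1380
τ₀ = 8FD/(πd³) = 8·3970·112.0/(π·10.7³) = 3.55712e+06/3848.6 = 924.27 MPa
τ_max = K·τ₀ = 1.1380 × 924.27 = 1051.8 MPa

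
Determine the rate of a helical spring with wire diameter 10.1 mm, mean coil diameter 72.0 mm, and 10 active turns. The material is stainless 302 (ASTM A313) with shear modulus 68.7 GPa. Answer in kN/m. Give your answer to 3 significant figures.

23.9 kN/m

k = Gd⁴/(8D³N_a) = (68.7×10³ × 10.1⁴) / (8 × 72.0³ × 10)
  = 7.14895e+08 / 2.98598e+07 = 23.942 N/mm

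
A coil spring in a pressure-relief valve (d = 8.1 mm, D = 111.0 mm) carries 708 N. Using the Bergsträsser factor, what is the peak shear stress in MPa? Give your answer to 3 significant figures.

413 MPa

Spring index C = D/d = 111.0/8.1 = 13.7037
K_B = (4C+2)/(4C−3) = 56.815/51.815 = 1.0965
τ₀ = 8FD/(πd³) = 8·708·111.0/(π·8.1³) = 628704/1669.6 = 376.57 MPa
τ_max = K·τ₀ = 1.0965 × 376.57 = 412.9 MPa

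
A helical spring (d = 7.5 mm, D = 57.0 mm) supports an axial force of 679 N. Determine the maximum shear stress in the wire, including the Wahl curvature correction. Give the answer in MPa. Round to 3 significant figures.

279 MPa

Spring index C = D/d = 57.0/7.5 = 7.6000
K_W = (4C−1)/(4C−4) + 0.615/C = 29.400/26.400 + 0.0809 = 1.1946
τ₀ = 8FD/(πd³) = 8·679·57.0/(π·7.5³) = 309624/1325.4 = 233.62 MPa
τ_max = K·τ₀ = 1.1946 × 233.62 = 279.07 MPa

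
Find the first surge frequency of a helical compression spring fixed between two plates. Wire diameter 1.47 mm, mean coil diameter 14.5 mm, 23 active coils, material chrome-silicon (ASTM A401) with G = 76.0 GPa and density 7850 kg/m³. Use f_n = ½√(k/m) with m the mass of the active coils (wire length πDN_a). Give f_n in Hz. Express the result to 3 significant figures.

106 Hz

k = Gd⁴/(8D³N_a) = (76.0×10³)(1.47⁴)/(8·14.5³·23) = 0.63265 N/mm = 632.65 N/m
Wire length L = πDN_a = π·14.5·23 = 1047.7 mm
m = ρ·(πd²/4)·L = 7850 × 1.6972×10⁻⁶ m² × 1.0477 m = 0.013959 kg
f_n = ½√(k/m) = 0.5·√(632.65/0.013959) = 0.5·√(45323) = 106.45 Hz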